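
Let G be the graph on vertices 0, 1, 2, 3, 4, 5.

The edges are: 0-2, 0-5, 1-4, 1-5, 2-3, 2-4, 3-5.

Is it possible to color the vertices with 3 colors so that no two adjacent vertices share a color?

The chromatic number is 3. The cycle 2-4-1-5-3-2 has odd length 5, so it cannot be 2-colored; at least 3 colors are needed.
A valid assignment using 3 colors: 0=blue, 1=blue, 2=red, 3=blue, 4=green, 5=red.
That is already a proper 3-coloring.

Yes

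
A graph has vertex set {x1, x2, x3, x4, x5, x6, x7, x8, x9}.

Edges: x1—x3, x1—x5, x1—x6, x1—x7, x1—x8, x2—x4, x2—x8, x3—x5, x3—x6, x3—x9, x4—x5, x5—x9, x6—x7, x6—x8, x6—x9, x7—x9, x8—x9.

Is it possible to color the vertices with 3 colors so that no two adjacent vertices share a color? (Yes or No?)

The chromatic number is 3. x6, x7, x9 are mutually adjacent, so at least 3 colors are needed.
One proper 3-coloring: x1=B, x2=R, x3=G, x4=B, x5=R, x6=R, x7=G, x8=G, x9=B.
That is already a proper 3-coloring.

Yes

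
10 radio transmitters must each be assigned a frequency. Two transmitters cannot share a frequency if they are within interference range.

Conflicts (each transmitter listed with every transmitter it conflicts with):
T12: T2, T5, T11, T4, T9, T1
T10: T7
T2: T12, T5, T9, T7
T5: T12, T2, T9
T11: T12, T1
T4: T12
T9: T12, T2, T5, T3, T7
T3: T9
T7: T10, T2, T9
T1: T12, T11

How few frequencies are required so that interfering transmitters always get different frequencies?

T12, T2, T5, T9 all conflict with each other, so at least 4 frequencies are needed.
4 frequencies suffice: frequency 1 → {T12, T3, T7}; frequency 2 → {T10, T11, T4, T9}; frequency 3 → {T2, T1}; frequency 4 → {T5}. Each listed conflict is separated.

4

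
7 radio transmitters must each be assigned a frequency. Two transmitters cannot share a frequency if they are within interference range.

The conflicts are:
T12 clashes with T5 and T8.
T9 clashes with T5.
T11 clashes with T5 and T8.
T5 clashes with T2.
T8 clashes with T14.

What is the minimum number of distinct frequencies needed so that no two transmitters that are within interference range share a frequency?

T11 and T5 conflict, so at least 2 frequencies are needed.
Using 2 frequencies: T12=2, T9=2, T11=2, T5=1, T2=2, T8=1, T14=2. Every pair that conflicts lands in different frequencies.

2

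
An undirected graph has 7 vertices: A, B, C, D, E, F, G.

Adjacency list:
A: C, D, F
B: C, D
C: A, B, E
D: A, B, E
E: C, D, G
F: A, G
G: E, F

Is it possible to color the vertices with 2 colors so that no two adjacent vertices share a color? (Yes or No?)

The cycle A-D-E-G-F-A has odd length 5, so it cannot be 2-colored; at least 3 colors are needed.
So 2 colors are not enough.

No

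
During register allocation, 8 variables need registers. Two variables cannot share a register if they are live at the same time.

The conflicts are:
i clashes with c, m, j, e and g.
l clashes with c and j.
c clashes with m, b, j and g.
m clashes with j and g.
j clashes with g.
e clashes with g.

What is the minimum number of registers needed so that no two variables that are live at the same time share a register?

5

i, c, m, j, g are mutually in conflict, so at least 5 registers are needed.
5 registers suffice: register 1 → {c, e}; register 2 → {l, b, g}; register 3 → {j}; register 4 → {i}; register 5 → {m}. No two conflicting variables share a register.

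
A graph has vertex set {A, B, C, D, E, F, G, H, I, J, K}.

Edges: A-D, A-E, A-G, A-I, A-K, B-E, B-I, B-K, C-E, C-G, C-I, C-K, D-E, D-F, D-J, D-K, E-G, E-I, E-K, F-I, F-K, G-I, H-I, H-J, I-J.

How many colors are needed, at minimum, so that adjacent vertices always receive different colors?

4

A, D, E, K are mutually adjacent (a clique of size 4), so at least 4 colors are needed.
A valid assignment using 4 colors: A=3, B=3, C=3, D=4, E=2, F=2, G=4, H=3, I=1, J=2, K=1. No two adjacent vertices share a color.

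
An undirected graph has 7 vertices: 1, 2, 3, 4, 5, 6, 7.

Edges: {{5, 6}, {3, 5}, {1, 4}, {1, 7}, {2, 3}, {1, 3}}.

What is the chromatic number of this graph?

2

3 and 5 are adjacent, so at least 2 colors are needed.
2 colors suffice: color red → {3, 4, 6, 7}; color blue → {1, 2, 5}. No two adjacent vertices share a color.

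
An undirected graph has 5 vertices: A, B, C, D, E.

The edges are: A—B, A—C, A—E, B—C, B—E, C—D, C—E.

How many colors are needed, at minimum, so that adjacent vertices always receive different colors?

A, B, C, E form a clique, so at least 4 colors are needed.
4 colors suffice: color 1 → {C}; color 2 → {D, E}; color 3 → {A}; color 4 → {B}. Each edge has distinct colors on its endpoints.

4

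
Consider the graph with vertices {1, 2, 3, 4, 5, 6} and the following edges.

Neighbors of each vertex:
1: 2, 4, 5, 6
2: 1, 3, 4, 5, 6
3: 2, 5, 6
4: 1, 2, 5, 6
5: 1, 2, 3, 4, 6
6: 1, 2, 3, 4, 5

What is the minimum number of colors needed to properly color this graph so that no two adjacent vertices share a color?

1, 2, 4, 5, 6 form a clique, so at least 5 colors are needed.
5 colors suffice: 1=e, 2=c, 3=d, 4=d, 5=b, 6=a. No two adjacent vertices share a color.

5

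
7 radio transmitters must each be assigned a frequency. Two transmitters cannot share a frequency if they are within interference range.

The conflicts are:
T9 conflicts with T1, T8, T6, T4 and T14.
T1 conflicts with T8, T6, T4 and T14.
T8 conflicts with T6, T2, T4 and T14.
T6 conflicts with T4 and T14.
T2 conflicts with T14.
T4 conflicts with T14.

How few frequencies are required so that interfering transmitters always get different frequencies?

6

T9, T1, T8, T6, T4, T14 are mutually in conflict, so at least 6 frequencies are needed.
6 frequencies suffice: T9=4, T1=6, T8=2, T6=5, T2=3, T4=3, T14=1. Each listed conflict is separated.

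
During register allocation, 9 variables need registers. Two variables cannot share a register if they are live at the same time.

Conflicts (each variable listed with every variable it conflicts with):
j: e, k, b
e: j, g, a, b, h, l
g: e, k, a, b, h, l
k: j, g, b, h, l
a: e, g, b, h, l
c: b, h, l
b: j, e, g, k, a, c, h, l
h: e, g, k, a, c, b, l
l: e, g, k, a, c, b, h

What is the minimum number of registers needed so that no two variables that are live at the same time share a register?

6

e, g, a, b, h, l pairwise conflict, so at least 6 registers are needed.
Using 6 registers: j=2, e=5, g=4, k=5, a=6, c=4, b=1, h=2, l=3. No two conflicting variables share a register.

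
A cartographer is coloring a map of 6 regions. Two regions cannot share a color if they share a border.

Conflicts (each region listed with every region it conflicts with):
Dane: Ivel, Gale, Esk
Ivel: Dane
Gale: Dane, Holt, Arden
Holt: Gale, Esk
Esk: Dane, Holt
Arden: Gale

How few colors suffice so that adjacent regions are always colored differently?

2

Dane and Ivel conflict, so at least 2 colors are needed.
One proper 2-coloring: Dane=2, Ivel=1, Gale=1, Holt=2, Esk=1, Arden=2. Every pair that conflicts lands in different colors.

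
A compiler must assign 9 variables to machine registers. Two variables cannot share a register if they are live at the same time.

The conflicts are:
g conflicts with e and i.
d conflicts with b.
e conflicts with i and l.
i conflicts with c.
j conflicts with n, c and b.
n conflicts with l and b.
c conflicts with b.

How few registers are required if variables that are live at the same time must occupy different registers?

g, e, i pairwise conflict, so at least 3 registers are needed.
3 registers suffice: g=3, d=2, e=1, i=2, j=2, n=3, c=3, l=2, b=1. Each listed conflict is separated.

3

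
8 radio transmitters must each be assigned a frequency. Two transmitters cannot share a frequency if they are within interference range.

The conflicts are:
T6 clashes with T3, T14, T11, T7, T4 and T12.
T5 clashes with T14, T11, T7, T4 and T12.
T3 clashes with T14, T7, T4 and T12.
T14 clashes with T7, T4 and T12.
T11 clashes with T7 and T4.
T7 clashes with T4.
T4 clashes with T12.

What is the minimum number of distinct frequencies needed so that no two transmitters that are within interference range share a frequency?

T6, T3, T14, T7, T4 pairwise conflict, so at least 5 frequencies are needed.
A valid assignment using 5 frequencies: T6=3, T5=3, T3=5, T14=4, T11=4, T7=2, T4=1, T12=2. Each listed conflict is separated.

5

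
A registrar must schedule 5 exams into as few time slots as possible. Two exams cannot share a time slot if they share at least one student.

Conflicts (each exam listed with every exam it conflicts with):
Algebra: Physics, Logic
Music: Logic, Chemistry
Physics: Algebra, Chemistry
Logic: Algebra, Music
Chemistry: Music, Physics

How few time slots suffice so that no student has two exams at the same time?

3

The cycle Music-Chemistry-Physics-Algebra-Logic-Music has odd length 5, so it cannot be 2-colored; at least 3 time slots are needed.
A valid assignment using 3 time slots: Algebra=2, Music=3, Physics=1, Logic=1, Chemistry=2. No two conflicting exams share a time slot.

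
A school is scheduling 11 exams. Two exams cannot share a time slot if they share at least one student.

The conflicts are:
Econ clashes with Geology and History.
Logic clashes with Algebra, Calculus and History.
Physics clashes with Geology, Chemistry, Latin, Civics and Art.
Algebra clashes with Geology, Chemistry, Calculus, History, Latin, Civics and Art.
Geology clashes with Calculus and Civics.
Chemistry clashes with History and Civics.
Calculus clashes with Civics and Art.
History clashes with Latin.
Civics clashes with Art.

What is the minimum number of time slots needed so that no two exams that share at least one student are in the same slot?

4

Algebra, Calculus, Civics, Art pairwise conflict, so at least 4 time slots are needed.
4 time slots suffice: Econ=1, Logic=3, Physics=1, Algebra=1, Geology=3, Chemistry=3, Calculus=4, History=2, Latin=3, Civics=2, Art=3. Each listed conflict is separated.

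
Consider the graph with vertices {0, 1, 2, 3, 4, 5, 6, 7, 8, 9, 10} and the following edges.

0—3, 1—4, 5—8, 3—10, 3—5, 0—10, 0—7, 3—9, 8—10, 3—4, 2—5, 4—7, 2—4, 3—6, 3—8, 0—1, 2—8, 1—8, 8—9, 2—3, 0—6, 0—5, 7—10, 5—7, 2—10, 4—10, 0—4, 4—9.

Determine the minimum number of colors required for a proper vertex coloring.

2, 3, 8, 10 are pairwise adjacent (a clique of size 4), so at least 4 colors are needed.
4 colors suffice: 0=blue, 1=red, 2=blue, 3=red, 4=green, 5=yellow, 6=green, 7=red, 8=green, 9=blue, 10=yellow. No two adjacent vertices share a color.

4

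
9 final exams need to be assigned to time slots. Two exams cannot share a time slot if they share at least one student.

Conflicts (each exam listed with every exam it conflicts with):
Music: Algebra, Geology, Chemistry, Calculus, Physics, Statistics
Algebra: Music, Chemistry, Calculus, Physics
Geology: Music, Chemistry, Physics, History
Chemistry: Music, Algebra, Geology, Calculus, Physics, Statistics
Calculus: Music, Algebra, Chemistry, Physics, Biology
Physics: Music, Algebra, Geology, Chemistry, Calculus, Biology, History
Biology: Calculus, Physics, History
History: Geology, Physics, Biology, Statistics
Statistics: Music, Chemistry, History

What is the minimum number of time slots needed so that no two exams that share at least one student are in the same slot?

5

Music, Algebra, Chemistry, Calculus, Physics all conflict with each other, so at least 5 time slots are needed.
5 time slots suffice: time slot 1 → {Physics, Statistics}; time slot 2 → {Music, History}; time slot 3 → {Chemistry, Biology}; time slot 4 → {Geology, Calculus}; time slot 5 → {Algebra}. Each listed conflict is separated.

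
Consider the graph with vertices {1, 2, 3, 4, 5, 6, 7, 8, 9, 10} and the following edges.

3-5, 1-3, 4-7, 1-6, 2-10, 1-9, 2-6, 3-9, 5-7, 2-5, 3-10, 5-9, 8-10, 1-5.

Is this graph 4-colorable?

Yes

The chromatic number is 4. 1, 3, 5, 9 are mutually adjacent (a clique of size 4), so at least 4 colors are needed.
A valid assignment using 4 colors: 1=b, 2=b, 3=c, 4=a, 5=a, 6=a, 7=b, 8=b, 9=d, 10=a.
That is already a proper 4-coloring.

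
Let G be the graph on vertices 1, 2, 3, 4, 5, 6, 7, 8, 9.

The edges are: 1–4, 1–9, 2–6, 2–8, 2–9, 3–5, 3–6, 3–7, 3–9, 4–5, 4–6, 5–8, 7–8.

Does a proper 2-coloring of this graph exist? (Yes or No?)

The cycle 4-1-9-2-6-4 has odd length 5, so it cannot be 2-colored; at least 3 colors are needed.
So 2 colors are not enough.

No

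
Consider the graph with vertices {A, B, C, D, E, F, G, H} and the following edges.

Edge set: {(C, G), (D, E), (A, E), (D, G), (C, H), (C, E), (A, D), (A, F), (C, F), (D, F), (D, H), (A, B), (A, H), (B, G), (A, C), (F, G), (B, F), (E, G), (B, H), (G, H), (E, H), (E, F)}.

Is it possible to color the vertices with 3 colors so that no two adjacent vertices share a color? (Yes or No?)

A, D, E, H form a clique, so at least 4 colors are needed.
So 3 colors are not enough.

No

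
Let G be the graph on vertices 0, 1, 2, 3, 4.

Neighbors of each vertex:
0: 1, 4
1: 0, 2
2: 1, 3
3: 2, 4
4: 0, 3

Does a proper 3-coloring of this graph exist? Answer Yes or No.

Yes

The chromatic number is 3. The cycle 1-0-4-3-2-1 has odd length 5, so it cannot be 2-colored; at least 3 colors are needed.
3 colors suffice: 0=blue, 1=red, 2=green, 3=blue, 4=red.
That is already a proper 3-coloring.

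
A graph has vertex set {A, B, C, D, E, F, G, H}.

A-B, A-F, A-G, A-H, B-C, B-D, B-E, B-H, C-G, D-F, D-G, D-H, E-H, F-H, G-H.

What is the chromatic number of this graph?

3

A, B, H are mutually adjacent, so at least 3 colors are needed.
3 colors suffice: A=3, B=2, C=1, D=3, E=3, F=2, G=2, H=1. Every edge joins two different colors.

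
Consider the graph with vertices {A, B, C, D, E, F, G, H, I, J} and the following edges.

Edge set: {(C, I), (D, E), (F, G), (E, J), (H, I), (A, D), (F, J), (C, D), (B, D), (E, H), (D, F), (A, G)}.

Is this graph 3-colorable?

Yes

The chromatic number is 3. The cycle I-H-E-D-C-I has odd length 5, so it cannot be 2-colored; at least 3 colors are needed.
3 colors suffice: color red → {D, G, H, J}; color blue → {A, B, C, E, F}; color green → {I}.
That is already a proper 3-coloring.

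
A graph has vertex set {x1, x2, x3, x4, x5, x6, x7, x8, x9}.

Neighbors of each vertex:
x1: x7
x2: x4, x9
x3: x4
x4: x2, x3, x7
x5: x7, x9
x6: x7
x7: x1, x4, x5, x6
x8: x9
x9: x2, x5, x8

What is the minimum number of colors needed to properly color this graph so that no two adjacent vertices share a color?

3

The cycle x9-x5-x7-x4-x2-x9 has odd length 5, so it cannot be 2-colored; at least 3 colors are needed.
One proper 3-coloring: x1=2, x2=3, x3=1, x4=2, x5=2, x6=2, x7=1, x8=2, x9=1. No two adjacent vertices share a color.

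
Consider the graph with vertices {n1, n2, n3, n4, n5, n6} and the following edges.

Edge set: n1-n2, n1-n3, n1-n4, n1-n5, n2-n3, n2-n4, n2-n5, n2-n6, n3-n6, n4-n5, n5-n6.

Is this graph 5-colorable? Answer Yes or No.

The chromatic number is 4. n1, n2, n4, n5 are pairwise adjacent (a clique of size 4), so at least 4 colors are needed.
4 colors suffice: n1=3, n2=1, n3=2, n4=4, n5=2, n6=3.
Since 5 ≥ 4, a proper 5-coloring certainly exists.

Yes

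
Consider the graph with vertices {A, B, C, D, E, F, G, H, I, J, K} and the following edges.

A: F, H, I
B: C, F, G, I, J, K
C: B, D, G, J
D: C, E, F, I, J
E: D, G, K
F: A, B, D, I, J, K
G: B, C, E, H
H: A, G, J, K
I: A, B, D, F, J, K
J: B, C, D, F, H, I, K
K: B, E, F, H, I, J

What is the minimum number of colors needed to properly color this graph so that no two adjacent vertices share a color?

B, F, I, J, K form a clique, so at least 5 colors are needed.
5 colors suffice: color 1 → {A, G, J}; color 2 → {D, K}; color 3 → {C, E, H, I}; color 4 → {B}; color 5 → {F}. No two adjacent vertices share a color.

5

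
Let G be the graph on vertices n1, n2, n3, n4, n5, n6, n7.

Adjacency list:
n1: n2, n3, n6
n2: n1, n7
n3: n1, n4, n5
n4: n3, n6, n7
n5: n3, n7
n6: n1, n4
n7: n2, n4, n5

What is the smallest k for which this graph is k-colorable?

The cycle n6-n1-n2-n7-n4-n6 has odd length 5, so it cannot be 2-colored; at least 3 colors are needed.
One proper 3-coloring: n1=1, n2=3, n3=2, n4=1, n5=1, n6=2, n7=2. Every edge joins two different colors.

3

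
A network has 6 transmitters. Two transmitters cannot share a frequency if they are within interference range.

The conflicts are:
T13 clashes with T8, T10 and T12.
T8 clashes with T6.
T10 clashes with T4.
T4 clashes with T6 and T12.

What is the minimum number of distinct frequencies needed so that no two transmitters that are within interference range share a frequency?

The cycle T13-T12-T4-T6-T8-T13 has odd length 5, so it cannot be 2-colored; at least 3 frequencies are needed.
3 frequencies suffice: frequency 1 → {T13, T4}; frequency 2 → {T8, T10, T12}; frequency 3 → {T6}. No two conflicting transmitters share a frequency.

3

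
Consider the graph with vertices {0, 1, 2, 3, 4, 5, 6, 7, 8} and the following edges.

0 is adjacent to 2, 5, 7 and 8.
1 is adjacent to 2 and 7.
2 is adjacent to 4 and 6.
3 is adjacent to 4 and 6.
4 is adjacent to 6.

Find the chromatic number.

2, 4, 6 form a triangle, so at least 3 colors are needed.
One proper 3-coloring: 0=blue, 1=blue, 2=red, 3=red, 4=green, 5=red, 6=blue, 7=red, 8=red. No two adjacent vertices share a color.

3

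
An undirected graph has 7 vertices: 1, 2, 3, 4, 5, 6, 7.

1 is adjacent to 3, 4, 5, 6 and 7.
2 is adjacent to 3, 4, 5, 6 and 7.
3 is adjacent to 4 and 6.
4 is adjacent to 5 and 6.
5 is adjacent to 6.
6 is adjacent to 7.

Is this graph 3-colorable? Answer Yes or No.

2, 4, 5, 6 form a clique, so at least 4 colors are needed.
So 3 colors are not enough.

No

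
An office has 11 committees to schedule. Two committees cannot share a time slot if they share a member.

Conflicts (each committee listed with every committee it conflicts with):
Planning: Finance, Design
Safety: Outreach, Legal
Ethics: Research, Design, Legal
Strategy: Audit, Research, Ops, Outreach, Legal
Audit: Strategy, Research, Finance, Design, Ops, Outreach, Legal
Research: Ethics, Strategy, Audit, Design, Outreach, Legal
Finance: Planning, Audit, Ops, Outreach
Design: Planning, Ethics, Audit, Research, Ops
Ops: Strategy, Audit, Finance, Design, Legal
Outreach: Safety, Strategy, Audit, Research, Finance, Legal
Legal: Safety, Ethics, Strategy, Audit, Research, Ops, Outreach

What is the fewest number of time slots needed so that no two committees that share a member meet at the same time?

Strategy, Audit, Research, Outreach, Legal all conflict with each other, so at least 5 time slots are needed.
A valid assignment using 5 time slots: Planning=1, Safety=1, Ethics=1, Strategy=5, Audit=1, Research=3, Finance=2, Design=2, Ops=3, Outreach=4, Legal=2. No two conflicting committees share a time slot.

5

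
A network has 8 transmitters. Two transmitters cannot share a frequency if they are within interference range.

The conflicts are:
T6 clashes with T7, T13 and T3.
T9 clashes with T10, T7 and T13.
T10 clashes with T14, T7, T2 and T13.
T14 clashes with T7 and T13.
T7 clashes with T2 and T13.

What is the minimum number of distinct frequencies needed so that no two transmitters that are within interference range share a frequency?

T9, T10, T7, T13 pairwise conflict, so at least 4 frequencies are needed.
Using 4 frequencies: T6=3, T9=4, T10=3, T14=4, T7=1, T2=2, T13=2, T3=1. Each listed conflict is separated.

4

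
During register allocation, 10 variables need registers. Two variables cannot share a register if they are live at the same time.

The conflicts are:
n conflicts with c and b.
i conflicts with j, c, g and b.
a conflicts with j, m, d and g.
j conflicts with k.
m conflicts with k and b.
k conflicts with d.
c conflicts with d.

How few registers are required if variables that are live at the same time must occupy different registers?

3

The cycle c-d-k-j-i-c has odd length 5, so it cannot be 2-colored; at least 3 registers are needed.
3 registers suffice: register 1 → {n, i, a, k}; register 2 → {j, d, g, b}; register 3 → {m, c}. Every pair that conflicts lands in different registers.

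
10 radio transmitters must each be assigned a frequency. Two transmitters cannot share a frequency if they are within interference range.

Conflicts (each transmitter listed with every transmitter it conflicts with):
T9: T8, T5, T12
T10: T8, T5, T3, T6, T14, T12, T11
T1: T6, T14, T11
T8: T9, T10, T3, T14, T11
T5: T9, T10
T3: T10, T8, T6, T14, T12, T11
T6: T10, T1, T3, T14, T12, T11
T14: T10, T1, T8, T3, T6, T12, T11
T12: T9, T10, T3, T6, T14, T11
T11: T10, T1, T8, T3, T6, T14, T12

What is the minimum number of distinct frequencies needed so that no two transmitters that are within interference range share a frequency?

6

T10, T3, T6, T14, T12, T11 all conflict with each other, so at least 6 frequencies are needed.
6 frequencies suffice: frequency 1 → {T9, T14}; frequency 2 → {T5, T11}; frequency 3 → {T10, T1}; frequency 4 → {T3}; frequency 5 → {T8, T6}; frequency 6 → {T12}. Every pair that conflicts lands in different frequencies.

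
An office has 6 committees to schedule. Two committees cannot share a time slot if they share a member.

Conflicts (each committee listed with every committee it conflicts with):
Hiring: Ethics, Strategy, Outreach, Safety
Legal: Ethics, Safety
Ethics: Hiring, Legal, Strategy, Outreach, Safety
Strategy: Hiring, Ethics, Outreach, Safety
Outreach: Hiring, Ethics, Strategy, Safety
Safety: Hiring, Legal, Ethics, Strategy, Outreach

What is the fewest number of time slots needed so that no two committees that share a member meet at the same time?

Hiring, Ethics, Strategy, Outreach, Safety all conflict with each other, so at least 5 time slots are needed.
5 time slots suffice: Hiring=4, Legal=3, Ethics=1, Strategy=5, Outreach=3, Safety=2. Each listed conflict is separated.

5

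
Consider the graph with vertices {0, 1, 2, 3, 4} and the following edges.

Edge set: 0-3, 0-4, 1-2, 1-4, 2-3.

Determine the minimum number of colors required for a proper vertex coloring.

The cycle 1-2-3-0-4-1 has odd length 5, so it cannot be 2-colored; at least 3 colors are needed.
A valid assignment using 3 colors: 0=blue, 1=green, 2=blue, 3=red, 4=red. Every edge joins two different colors.

3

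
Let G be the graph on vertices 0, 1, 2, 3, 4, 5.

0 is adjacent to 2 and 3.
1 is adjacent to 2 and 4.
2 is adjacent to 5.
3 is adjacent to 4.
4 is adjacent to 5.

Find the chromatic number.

3

The cycle 3-0-2-1-4-3 has odd length 5, so it cannot be 2-colored; at least 3 colors are needed.
3 colors suffice: 0=blue, 1=blue, 2=red, 3=green, 4=red, 5=blue. Every edge joins two different colors.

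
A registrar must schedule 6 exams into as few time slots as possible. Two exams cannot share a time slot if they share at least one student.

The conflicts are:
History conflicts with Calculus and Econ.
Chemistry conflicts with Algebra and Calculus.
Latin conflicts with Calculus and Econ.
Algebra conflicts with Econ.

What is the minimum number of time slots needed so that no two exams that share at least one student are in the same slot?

The cycle Calculus-Latin-Econ-Algebra-Chemistry-Calculus has odd length 5, so it cannot be 2-colored; at least 3 time slots are needed.
3 time slots suffice: time slot 1 → {Calculus, Econ}; time slot 2 → {History, Chemistry, Latin}; time slot 3 → {Algebra}. Every pair that conflicts lands in different time slots.

3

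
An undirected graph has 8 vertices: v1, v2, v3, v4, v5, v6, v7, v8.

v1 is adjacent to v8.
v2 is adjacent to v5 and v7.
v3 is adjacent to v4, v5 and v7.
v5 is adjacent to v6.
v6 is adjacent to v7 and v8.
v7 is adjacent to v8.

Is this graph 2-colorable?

v6, v7, v8 are pairwise adjacent, so at least 3 colors are needed.
So 2 colors are not enough.

No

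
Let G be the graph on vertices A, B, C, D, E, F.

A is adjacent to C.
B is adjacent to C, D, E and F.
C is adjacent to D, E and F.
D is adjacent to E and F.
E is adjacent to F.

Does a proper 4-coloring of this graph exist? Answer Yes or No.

B, C, D, E, F are mutually adjacent (a clique of size 5), so at least 5 colors are needed.
So 4 colors are not enough.

No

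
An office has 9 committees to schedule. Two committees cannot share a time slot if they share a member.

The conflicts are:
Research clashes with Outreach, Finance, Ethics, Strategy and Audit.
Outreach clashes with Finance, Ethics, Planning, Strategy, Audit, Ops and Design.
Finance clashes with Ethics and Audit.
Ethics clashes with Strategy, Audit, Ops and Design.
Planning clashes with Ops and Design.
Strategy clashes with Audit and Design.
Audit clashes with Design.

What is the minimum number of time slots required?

Research, Outreach, Finance, Ethics, Audit all conflict with each other, so at least 5 time slots are needed.
A valid assignment using 5 time slots: Research=4, Outreach=1, Finance=5, Ethics=2, Planning=2, Strategy=5, Audit=3, Ops=3, Design=4. No two conflicting committees share a time slot.

5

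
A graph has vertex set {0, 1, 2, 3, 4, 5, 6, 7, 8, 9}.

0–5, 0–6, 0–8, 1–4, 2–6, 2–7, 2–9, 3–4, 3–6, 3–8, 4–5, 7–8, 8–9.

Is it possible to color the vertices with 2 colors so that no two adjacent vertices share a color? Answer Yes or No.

No

The cycle 0-5-4-3-6-0 has odd length 5, so it cannot be 2-colored; at least 3 colors are needed.
So 2 colors are not enough.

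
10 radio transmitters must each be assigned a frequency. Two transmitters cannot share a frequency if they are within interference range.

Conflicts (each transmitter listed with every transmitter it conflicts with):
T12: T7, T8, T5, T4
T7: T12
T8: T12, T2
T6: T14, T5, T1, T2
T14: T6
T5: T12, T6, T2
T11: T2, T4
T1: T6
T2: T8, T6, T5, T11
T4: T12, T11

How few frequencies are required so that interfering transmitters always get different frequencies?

T6, T5, T2 are mutually in conflict, so at least 3 frequencies are needed.
3 frequencies suffice: frequency 1 → {T12, T6, T11}; frequency 2 → {T7, T14, T1, T2, T4}; frequency 3 → {T8, T5}. Each listed conflict is separated.

3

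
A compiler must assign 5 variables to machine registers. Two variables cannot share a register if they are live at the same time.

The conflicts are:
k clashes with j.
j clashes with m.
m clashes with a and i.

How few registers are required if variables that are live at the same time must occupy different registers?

2

k and j conflict, so at least 2 registers are needed.
2 registers suffice: register 1 → {k, m}; register 2 → {j, a, i}. Each listed conflict is separated.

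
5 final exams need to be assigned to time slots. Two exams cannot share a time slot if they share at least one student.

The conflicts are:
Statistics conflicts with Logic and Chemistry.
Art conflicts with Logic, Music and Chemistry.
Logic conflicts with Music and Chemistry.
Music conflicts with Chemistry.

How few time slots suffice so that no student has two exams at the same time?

Art, Logic, Music, Chemistry all conflict with each other, so at least 4 time slots are needed.
4 time slots suffice: time slot 1 → {Chemistry}; time slot 2 → {Logic}; time slot 3 → {Statistics, Art}; time slot 4 → {Music}. Every pair that conflicts lands in different time slots.

4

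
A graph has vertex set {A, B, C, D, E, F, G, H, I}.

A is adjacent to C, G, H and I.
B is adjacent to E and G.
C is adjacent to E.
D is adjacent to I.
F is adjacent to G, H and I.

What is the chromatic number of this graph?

The cycle E-C-A-G-B-E has odd length 5, so it cannot be 2-colored; at least 3 colors are needed.
3 colors suffice: A=1, B=3, C=2, D=1, E=1, F=1, G=2, H=2, I=2. Each edge has distinct colors on its endpoints.

3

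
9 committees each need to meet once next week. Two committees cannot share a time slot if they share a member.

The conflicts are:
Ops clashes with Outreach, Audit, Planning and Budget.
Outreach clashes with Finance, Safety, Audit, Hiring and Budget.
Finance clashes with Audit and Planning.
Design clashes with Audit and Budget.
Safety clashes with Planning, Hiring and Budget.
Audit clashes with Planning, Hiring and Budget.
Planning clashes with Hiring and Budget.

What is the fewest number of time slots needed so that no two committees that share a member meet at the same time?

4

Ops, Audit, Planning, Budget all conflict with each other, so at least 4 time slots are needed.
Using 4 time slots: Ops=4, Outreach=2, Finance=3, Design=2, Safety=1, Audit=1, Planning=2, Hiring=3, Budget=3. Each listed conflict is separated.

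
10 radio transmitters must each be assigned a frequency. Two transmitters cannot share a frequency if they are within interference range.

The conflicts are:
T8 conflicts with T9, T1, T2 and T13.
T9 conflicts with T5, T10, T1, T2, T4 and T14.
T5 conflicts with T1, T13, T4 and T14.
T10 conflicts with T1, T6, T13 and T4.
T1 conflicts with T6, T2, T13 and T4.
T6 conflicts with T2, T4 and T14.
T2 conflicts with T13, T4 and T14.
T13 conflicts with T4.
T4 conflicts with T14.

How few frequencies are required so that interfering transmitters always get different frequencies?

4

T9, T5, T4, T14 pairwise conflict, so at least 4 frequencies are needed.
4 frequencies suffice: T8=1, T9=3, T5=4, T10=4, T1=2, T6=3, T2=4, T13=3, T4=1, T14=2. Every pair that conflicts lands in different frequencies.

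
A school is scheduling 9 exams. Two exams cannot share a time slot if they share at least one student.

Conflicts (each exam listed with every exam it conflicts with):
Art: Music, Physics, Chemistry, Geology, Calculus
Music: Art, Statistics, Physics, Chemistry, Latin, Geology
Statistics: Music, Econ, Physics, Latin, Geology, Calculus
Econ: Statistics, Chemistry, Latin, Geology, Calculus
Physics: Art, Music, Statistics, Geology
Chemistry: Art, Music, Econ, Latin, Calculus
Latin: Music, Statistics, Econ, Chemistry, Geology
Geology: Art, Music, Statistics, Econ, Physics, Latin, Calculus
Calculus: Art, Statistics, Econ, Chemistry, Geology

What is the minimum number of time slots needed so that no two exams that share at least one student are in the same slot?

4

Statistics, Econ, Latin, Geology all conflict with each other, so at least 4 time slots are needed.
Using 4 time slots: Art=2, Music=3, Statistics=2, Econ=3, Physics=4, Chemistry=1, Latin=4, Geology=1, Calculus=4. No two conflicting exams share a time slot.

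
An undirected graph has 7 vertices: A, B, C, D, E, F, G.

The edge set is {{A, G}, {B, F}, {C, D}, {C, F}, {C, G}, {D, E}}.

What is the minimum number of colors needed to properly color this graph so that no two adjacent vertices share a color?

2

C and F are adjacent, so at least 2 colors are needed.
2 colors suffice: color 1 → {A, B, C, E}; color 2 → {D, F, G}. Every edge joins two different colors.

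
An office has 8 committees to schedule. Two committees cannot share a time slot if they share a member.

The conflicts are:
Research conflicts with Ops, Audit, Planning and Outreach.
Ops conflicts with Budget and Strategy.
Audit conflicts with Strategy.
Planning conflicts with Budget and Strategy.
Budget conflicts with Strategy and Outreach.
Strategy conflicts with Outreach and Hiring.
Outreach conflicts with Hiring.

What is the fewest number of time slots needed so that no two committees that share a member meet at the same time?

Planning, Budget, Strategy are mutually in conflict, so at least 3 time slots are needed.
3 time slots suffice: Research=1, Ops=2, Audit=2, Planning=2, Budget=3, Strategy=1, Outreach=2, Hiring=3. Each listed conflict is separated.

3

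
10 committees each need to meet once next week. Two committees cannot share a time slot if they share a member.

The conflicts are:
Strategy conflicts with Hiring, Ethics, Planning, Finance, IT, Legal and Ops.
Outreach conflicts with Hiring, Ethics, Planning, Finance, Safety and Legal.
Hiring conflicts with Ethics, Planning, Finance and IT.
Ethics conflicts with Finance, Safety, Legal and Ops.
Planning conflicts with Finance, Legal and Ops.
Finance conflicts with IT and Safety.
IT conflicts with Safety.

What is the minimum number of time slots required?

4

Outreach, Hiring, Planning, Finance all conflict with each other, so at least 4 time slots are needed.
Using 4 time slots: Strategy=3, Outreach=3, Hiring=4, Ethics=2, Planning=2, Finance=1, IT=2, Safety=4, Legal=1, Ops=1. Every pair that conflicts lands in different time slots.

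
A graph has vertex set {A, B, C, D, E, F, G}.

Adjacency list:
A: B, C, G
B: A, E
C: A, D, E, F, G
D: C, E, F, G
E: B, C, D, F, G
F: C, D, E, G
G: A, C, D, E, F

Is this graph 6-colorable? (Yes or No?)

Yes

The chromatic number is 5. C, D, E, F, G are mutually adjacent (a clique of size 5), so at least 5 colors are needed.
5 colors suffice: color red → {A, E}; color blue → {B, G}; color green → {C}; color yellow → {D}; color purple → {F}.
Since 6 ≥ 5, a proper 6-coloring certainly exists.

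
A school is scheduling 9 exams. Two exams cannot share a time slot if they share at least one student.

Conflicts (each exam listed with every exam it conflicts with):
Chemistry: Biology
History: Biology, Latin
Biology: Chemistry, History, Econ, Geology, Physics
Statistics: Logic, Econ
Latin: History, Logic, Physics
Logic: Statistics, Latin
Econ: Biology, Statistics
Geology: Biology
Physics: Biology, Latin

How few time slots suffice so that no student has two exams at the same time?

2

Biology and Physics conflict, so at least 2 time slots are needed.
2 time slots suffice: time slot 1 → {Biology, Statistics, Latin}; time slot 2 → {Chemistry, History, Logic, Econ, Geology, Physics}. Each listed conflict is separated.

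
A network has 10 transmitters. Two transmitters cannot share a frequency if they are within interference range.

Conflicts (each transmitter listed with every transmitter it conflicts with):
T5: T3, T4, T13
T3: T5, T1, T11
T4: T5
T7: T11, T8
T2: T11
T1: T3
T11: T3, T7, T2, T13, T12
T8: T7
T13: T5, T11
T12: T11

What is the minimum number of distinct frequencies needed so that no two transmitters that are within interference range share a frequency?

2

T5 and T13 conflict, so at least 2 frequencies are needed.
2 frequencies suffice: T5=1, T3=2, T4=2, T7=2, T2=2, T1=1, T11=1, T8=1, T13=2, T12=2. No two conflicting transmitters share a frequency.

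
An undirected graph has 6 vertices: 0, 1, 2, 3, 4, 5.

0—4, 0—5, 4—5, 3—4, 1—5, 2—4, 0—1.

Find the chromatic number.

3

0, 1, 5 are mutually adjacent, so at least 3 colors are needed.
3 colors suffice: color a → {1, 4}; color b → {2, 3, 5}; color c → {0}. Every edge joins two different colors.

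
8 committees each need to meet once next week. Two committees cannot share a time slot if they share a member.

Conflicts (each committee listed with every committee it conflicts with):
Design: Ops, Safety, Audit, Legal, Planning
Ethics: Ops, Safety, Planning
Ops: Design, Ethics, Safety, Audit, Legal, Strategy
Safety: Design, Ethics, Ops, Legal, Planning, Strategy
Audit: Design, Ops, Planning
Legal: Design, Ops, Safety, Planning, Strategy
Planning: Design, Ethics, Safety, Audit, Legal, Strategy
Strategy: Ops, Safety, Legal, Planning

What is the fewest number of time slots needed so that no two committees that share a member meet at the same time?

Design, Ops, Safety, Legal pairwise conflict, so at least 4 time slots are needed.
A valid assignment using 4 time slots: Design=4, Ethics=3, Ops=2, Safety=1, Audit=1, Legal=3, Planning=2, Strategy=4. Every pair that conflicts lands in different time slots.

4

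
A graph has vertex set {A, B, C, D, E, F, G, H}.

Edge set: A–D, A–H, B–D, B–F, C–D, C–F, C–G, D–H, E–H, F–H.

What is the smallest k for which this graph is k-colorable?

3

A, D, H are pairwise adjacent, so at least 3 colors are needed.
A valid assignment using 3 colors: A=3, B=1, C=1, D=2, E=2, F=2, G=2, H=1. Each edge has distinct colors on its endpoints.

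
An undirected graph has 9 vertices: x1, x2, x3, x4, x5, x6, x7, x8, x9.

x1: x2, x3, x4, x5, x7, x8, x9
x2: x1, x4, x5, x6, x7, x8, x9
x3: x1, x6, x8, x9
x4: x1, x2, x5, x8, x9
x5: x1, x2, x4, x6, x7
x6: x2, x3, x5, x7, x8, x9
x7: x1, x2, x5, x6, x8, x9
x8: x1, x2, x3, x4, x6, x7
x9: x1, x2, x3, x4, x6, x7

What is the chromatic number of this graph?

x1, x2, x4, x8 form a clique, so at least 4 colors are needed.
4 colors suffice: color R → {x2, x3}; color B → {x1, x6}; color G → {x5, x8, x9}; color Y → {x4, x7}. Each edge has distinct colors on its endpoints.

4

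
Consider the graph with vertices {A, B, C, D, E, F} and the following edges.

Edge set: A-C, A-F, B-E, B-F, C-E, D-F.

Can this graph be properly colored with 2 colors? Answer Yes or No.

No

The cycle A-F-B-E-C-A has odd length 5, so it cannot be 2-colored; at least 3 colors are needed.
So 2 colors are not enough.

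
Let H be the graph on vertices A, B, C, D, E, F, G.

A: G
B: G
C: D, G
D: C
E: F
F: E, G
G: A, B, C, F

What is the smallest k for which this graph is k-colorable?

B and G are adjacent, so at least 2 colors are needed.
2 colors suffice: color red → {D, E, G}; color blue → {A, B, C, F}. No two adjacent vertices share a color.

2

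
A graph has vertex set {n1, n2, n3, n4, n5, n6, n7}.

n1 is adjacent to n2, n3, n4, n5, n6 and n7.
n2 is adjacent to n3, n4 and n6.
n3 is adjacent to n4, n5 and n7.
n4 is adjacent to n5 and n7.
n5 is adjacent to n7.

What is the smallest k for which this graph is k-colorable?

n1, n3, n4, n5, n7 form a clique, so at least 5 colors are needed.
One proper 5-coloring: n1=1, n2=4, n3=2, n4=3, n5=4, n6=2, n7=5. Each edge has distinct colors on its endpoints.

5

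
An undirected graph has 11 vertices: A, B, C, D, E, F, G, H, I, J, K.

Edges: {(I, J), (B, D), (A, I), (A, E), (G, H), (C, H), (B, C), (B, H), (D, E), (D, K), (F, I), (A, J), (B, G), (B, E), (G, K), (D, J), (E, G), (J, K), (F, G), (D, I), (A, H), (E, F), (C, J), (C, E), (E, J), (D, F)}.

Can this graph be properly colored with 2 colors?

No

B, G, H are pairwise adjacent, so at least 3 colors are needed.
So 2 colors are not enough.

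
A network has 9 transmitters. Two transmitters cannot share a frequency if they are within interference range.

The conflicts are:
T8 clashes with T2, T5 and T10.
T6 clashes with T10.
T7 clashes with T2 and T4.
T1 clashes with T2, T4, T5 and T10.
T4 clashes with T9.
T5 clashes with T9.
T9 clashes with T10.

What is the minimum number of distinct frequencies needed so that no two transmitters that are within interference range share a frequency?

2

T9 and T10 conflict, so at least 2 frequencies are needed.
2 frequencies suffice: frequency 1 → {T2, T4, T5, T10}; frequency 2 → {T8, T6, T7, T1, T9}. Every pair that conflicts lands in different frequencies.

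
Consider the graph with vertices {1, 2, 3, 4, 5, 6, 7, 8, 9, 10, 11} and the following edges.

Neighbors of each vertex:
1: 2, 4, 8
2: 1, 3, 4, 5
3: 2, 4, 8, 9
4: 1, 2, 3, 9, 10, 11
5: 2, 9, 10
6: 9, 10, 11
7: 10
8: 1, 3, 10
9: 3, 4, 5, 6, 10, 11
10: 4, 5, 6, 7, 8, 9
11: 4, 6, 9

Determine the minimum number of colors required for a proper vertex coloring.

3

5, 9, 10 are pairwise adjacent, so at least 3 colors are needed.
3 colors suffice: color a → {4, 5, 6, 7, 8}; color b → {2, 9}; color c → {1, 3, 10, 11}. Each edge has distinct colors on its endpoints.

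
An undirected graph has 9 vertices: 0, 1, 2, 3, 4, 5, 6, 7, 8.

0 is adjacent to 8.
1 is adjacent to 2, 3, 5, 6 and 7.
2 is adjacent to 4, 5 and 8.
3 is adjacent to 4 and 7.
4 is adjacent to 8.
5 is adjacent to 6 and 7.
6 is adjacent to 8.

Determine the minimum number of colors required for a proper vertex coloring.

3

1, 3, 7 are mutually adjacent, so at least 3 colors are needed.
3 colors suffice: color a → {0, 1, 4}; color b → {3, 5, 8}; color c → {2, 6, 7}. Each edge has distinct colors on its endpoints.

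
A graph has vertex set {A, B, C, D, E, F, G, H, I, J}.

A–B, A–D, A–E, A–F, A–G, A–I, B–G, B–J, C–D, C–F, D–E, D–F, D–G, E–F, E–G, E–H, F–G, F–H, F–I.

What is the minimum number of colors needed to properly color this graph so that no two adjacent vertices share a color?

A, D, E, F, G are pairwise adjacent (a clique of size 5), so at least 5 colors are needed.
5 colors suffice: color 1 → {B, F}; color 2 → {A, C, H, J}; color 3 → {D, I}; color 4 → {E}; color 5 → {G}. Each edge has distinct colors on its endpoints.

5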